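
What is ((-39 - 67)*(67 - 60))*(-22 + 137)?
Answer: -85330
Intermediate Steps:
((-39 - 67)*(67 - 60))*(-22 + 137) = -106*7*115 = -742*115 = -85330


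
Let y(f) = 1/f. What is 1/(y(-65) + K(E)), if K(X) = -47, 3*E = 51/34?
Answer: -65/3056 ≈ -0.021270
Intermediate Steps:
E = ½ (E = (51/34)/3 = (51*(1/34))/3 = (⅓)*(3/2) = ½ ≈ 0.50000)
1/(y(-65) + K(E)) = 1/(1/(-65) - 47) = 1/(-1/65 - 47) = 1/(-3056/65) = -65/3056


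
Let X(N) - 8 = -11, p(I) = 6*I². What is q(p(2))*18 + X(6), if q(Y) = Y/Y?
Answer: 15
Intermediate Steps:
X(N) = -3 (X(N) = 8 - 11 = -3)
q(Y) = 1
q(p(2))*18 + X(6) = 1*18 - 3 = 18 - 3 = 15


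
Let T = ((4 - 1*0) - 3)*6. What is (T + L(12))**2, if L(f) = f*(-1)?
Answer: 36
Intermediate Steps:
L(f) = -f
T = 6 (T = ((4 + 0) - 3)*6 = (4 - 3)*6 = 1*6 = 6)
(T + L(12))**2 = (6 - 1*12)**2 = (6 - 12)**2 = (-6)**2 = 36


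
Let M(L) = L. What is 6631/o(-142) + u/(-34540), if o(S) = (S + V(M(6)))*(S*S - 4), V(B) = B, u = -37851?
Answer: 470678741/430456320 ≈ 1.0934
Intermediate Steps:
o(S) = (-4 + S**2)*(6 + S) (o(S) = (S + 6)*(S*S - 4) = (6 + S)*(S**2 - 4) = (6 + S)*(-4 + S**2) = (-4 + S**2)*(6 + S))
6631/o(-142) + u/(-34540) = 6631/(-24 + (-142)**3 - 4*(-142) + 6*(-142)**2) - 37851/(-34540) = 6631/(-24 - 2863288 + 568 + 6*20164) - 37851*(-1/34540) = 6631/(-24 - 2863288 + 568 + 120984) + 3441/3140 = 6631/(-2741760) + 3441/3140 = 6631*(-1/2741760) + 3441/3140 = -6631/2741760 + 3441/3140 = 470678741/430456320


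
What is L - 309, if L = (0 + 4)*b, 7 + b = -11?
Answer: -381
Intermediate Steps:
b = -18 (b = -7 - 11 = -18)
L = -72 (L = (0 + 4)*(-18) = 4*(-18) = -72)
L - 309 = -72 - 309 = -381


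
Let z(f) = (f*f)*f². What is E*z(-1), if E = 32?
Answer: 32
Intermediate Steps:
z(f) = f⁴ (z(f) = f²*f² = f⁴)
E*z(-1) = 32*(-1)⁴ = 32*1 = 32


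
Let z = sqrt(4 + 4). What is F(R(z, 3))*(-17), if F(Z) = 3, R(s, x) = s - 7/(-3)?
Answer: -51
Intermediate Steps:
z = 2*sqrt(2) (z = sqrt(8) = 2*sqrt(2) ≈ 2.8284)
R(s, x) = 7/3 + s (R(s, x) = s - 7*(-1/3) = s + 7/3 = 7/3 + s)
F(R(z, 3))*(-17) = 3*(-17) = -51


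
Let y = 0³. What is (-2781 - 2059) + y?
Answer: -4840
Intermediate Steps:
y = 0
(-2781 - 2059) + y = (-2781 - 2059) + 0 = -4840 + 0 = -4840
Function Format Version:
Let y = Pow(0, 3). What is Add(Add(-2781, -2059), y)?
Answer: -4840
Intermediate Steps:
y = 0
Add(Add(-2781, -2059), y) = Add(Add(-2781, -2059), 0) = Add(-4840, 0) = -4840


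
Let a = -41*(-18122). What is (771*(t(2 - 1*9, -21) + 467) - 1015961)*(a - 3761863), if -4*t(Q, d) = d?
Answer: 7871453642925/4 ≈ 1.9679e+12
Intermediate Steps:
t(Q, d) = -d/4
a = 743002
(771*(t(2 - 1*9, -21) + 467) - 1015961)*(a - 3761863) = (771*(-1/4*(-21) + 467) - 1015961)*(743002 - 3761863) = (771*(21/4 + 467) - 1015961)*(-3018861) = (771*(1889/4) - 1015961)*(-3018861) = (1456419/4 - 1015961)*(-3018861) = -2607425/4*(-3018861) = 7871453642925/4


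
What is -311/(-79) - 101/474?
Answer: 1765/474 ≈ 3.7236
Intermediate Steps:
-311/(-79) - 101/474 = -311*(-1/79) - 101*1/474 = 311/79 - 101/474 = 1765/474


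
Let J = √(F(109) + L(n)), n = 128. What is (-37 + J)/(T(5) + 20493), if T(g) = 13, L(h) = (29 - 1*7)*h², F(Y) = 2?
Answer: -37/20506 + 45*√178/20506 ≈ 0.027474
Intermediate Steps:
L(h) = 22*h² (L(h) = (29 - 7)*h² = 22*h²)
J = 45*√178 (J = √(2 + 22*128²) = √(2 + 22*16384) = √(2 + 360448) = √360450 = 45*√178 ≈ 600.38)
(-37 + J)/(T(5) + 20493) = (-37 + 45*√178)/(13 + 20493) = (-37 + 45*√178)/20506 = (-37 + 45*√178)*(1/20506) = -37/20506 + 45*√178/20506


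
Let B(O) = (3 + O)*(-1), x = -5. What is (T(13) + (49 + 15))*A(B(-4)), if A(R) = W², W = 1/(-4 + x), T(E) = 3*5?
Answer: 79/81 ≈ 0.97531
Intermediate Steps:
T(E) = 15
W = -⅑ (W = 1/(-4 - 5) = 1/(-9) = -⅑ ≈ -0.11111)
B(O) = -3 - O
A(R) = 1/81 (A(R) = (-⅑)² = 1/81)
(T(13) + (49 + 15))*A(B(-4)) = (15 + (49 + 15))*(1/81) = (15 + 64)*(1/81) = 79*(1/81) = 79/81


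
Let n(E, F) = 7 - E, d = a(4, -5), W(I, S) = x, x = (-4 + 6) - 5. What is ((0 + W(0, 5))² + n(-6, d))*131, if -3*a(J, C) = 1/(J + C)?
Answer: 2882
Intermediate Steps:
x = -3 (x = 2 - 5 = -3)
W(I, S) = -3
a(J, C) = -1/(3*(C + J)) (a(J, C) = -1/(3*(J + C)) = -1/(3*(C + J)))
d = ⅓ (d = -1/(3*(-5) + 3*4) = -1/(-15 + 12) = -1/(-3) = -1*(-⅓) = ⅓ ≈ 0.33333)
((0 + W(0, 5))² + n(-6, d))*131 = ((0 - 3)² + (7 - 1*(-6)))*131 = ((-3)² + (7 + 6))*131 = (9 + 13)*131 = 22*131 = 2882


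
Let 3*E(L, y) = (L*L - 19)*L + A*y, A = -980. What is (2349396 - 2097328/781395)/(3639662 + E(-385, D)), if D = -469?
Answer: -458951047523/2974556141840 ≈ -0.15429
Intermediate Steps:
E(L, y) = -980*y/3 + L*(-19 + L**2)/3 (E(L, y) = ((L*L - 19)*L - 980*y)/3 = ((L**2 - 19)*L - 980*y)/3 = ((-19 + L**2)*L - 980*y)/3 = (L*(-19 + L**2) - 980*y)/3 = (-980*y + L*(-19 + L**2))/3 = -980*y/3 + L*(-19 + L**2)/3)
(2349396 - 2097328/781395)/(3639662 + E(-385, D)) = (2349396 - 2097328/781395)/(3639662 + (-980/3*(-469) - 19/3*(-385) + (1/3)*(-385)**3)) = (2349396 - 2097328*1/781395)/(3639662 + (459620/3 + 7315/3 + (1/3)*(-57066625))) = (2349396 - 2097328/781395)/(3639662 + (459620/3 + 7315/3 - 57066625/3)) = 1835804190092/(781395*(3639662 - 56599690/3)) = 1835804190092/(781395*(-45680704/3)) = (1835804190092/781395)*(-3/45680704) = -458951047523/2974556141840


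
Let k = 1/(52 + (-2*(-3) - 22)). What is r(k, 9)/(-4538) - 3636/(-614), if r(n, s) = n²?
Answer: 10692108557/1805543136 ≈ 5.9218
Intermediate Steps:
k = 1/36 (k = 1/(52 + (6 - 22)) = 1/(52 - 16) = 1/36 ≈ 0.027778)
r(k, 9)/(-4538) - 3636/(-614) = (1/36)²/(-4538) - 3636/(-614) = (1/1296)*(-1/4538) - 3636*(-1/614) = -1/5881248 + 1818/307 = 10692108557/1805543136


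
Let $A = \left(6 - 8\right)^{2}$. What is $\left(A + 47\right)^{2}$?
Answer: $2601$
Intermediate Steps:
$A = 4$ ($A = \left(-2\right)^{2} = 4$)
$\left(A + 47\right)^{2} = \left(4 + 47\right)^{2} = 51^{2} = 2601$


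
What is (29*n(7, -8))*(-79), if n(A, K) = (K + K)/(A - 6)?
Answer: 36656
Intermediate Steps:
n(A, K) = 2*K/(-6 + A) (n(A, K) = (2*K)/(-6 + A) = 2*K/(-6 + A))
(29*n(7, -8))*(-79) = (29*(2*(-8)/(-6 + 7)))*(-79) = (29*(2*(-8)/1))*(-79) = (29*(2*(-8)*1))*(-79) = (29*(-16))*(-79) = -464*(-79) = 36656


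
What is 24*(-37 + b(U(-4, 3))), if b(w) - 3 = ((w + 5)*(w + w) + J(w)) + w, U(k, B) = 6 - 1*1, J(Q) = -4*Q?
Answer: 1224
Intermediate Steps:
U(k, B) = 5 (U(k, B) = 6 - 1 = 5)
b(w) = 3 - 3*w + 2*w*(5 + w) (b(w) = 3 + (((w + 5)*(w + w) - 4*w) + w) = 3 + (((5 + w)*(2*w) - 4*w) + w) = 3 + ((2*w*(5 + w) - 4*w) + w) = 3 + ((-4*w + 2*w*(5 + w)) + w) = 3 + (-3*w + 2*w*(5 + w)) = 3 - 3*w + 2*w*(5 + w))
24*(-37 + b(U(-4, 3))) = 24*(-37 + (3 + 2*5**2 + 7*5)) = 24*(-37 + (3 + 2*25 + 35)) = 24*(-37 + (3 + 50 + 35)) = 24*(-37 + 88) = 24*51 = 1224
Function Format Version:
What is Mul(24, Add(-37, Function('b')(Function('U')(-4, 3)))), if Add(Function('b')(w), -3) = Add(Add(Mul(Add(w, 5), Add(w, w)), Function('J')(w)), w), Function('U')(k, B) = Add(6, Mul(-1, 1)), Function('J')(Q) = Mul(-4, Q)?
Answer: 1224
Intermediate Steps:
Function('U')(k, B) = 5 (Function('U')(k, B) = Add(6, -1) = 5)
Function('b')(w) = Add(3, Mul(-3, w), Mul(2, w, Add(5, w))) (Function('b')(w) = Add(3, Add(Add(Mul(Add(w, 5), Add(w, w)), Mul(-4, w)), w)) = Add(3, Add(Add(Mul(Add(5, w), Mul(2, w)), Mul(-4, w)), w)) = Add(3, Add(Add(Mul(2, w, Add(5, w)), Mul(-4, w)), w)) = Add(3, Add(Add(Mul(-4, w), Mul(2, w, Add(5, w))), w)) = Add(3, Add(Mul(-3, w), Mul(2, w, Add(5, w)))) = Add(3, Mul(-3, w), Mul(2, w, Add(5, w))))
Mul(24, Add(-37, Function('b')(Function('U')(-4, 3)))) = Mul(24, Add(-37, Add(3, Mul(2, Pow(5, 2)), Mul(7, 5)))) = Mul(24, Add(-37, Add(3, Mul(2, 25), 35))) = Mul(24, Add(-37, Add(3, 50, 35))) = Mul(24, Add(-37, 88)) = Mul(24, 51) = 1224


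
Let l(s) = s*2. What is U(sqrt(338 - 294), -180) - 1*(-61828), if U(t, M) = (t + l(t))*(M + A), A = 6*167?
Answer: 61828 + 4932*sqrt(11) ≈ 78186.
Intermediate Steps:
l(s) = 2*s
A = 1002
U(t, M) = 3*t*(1002 + M) (U(t, M) = (t + 2*t)*(M + 1002) = (3*t)*(1002 + M) = 3*t*(1002 + M))
U(sqrt(338 - 294), -180) - 1*(-61828) = 3*sqrt(338 - 294)*(1002 - 180) - 1*(-61828) = 3*sqrt(44)*822 + 61828 = 3*(2*sqrt(11))*822 + 61828 = 4932*sqrt(11) + 61828 = 61828 + 4932*sqrt(11)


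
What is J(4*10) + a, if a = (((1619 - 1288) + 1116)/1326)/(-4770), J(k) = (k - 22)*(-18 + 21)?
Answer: 341549633/6325020 ≈ 54.000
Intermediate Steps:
J(k) = -66 + 3*k (J(k) = (-22 + k)*3 = -66 + 3*k)
a = -1447/6325020 (a = ((331 + 1116)*(1/1326))*(-1/4770) = (1447*(1/1326))*(-1/4770) = (1447/1326)*(-1/4770) = -1447/6325020 ≈ -0.00022877)
J(4*10) + a = (-66 + 3*(4*10)) - 1447/6325020 = (-66 + 3*40) - 1447/6325020 = (-66 + 120) - 1447/6325020 = 54 - 1447/6325020 = 341549633/6325020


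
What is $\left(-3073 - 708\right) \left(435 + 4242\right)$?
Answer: $-17683737$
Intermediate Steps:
$\left(-3073 - 708\right) \left(435 + 4242\right) = \left(-3781\right) 4677 = -17683737$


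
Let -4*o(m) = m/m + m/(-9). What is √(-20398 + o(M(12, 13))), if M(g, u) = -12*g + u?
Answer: I*√183617/3 ≈ 142.84*I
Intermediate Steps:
M(g, u) = u - 12*g
o(m) = -¼ + m/36 (o(m) = -(m/m + m/(-9))/4 = -(1 + m*(-⅑))/4 = -(1 - m/9)/4 = -¼ + m/36)
√(-20398 + o(M(12, 13))) = √(-20398 + (-¼ + (13 - 12*12)/36)) = √(-20398 + (-¼ + (13 - 144)/36)) = √(-20398 + (-¼ + (1/36)*(-131))) = √(-20398 + (-¼ - 131/36)) = √(-20398 - 35/9) = √(-183617/9) = I*√183617/3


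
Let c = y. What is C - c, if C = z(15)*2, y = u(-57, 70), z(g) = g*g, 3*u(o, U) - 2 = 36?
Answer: 1312/3 ≈ 437.33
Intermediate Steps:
u(o, U) = 38/3 (u(o, U) = ⅔ + (⅓)*36 = ⅔ + 12 = 38/3)
z(g) = g²
y = 38/3 ≈ 12.667
c = 38/3 ≈ 12.667
C = 450 (C = 15²*2 = 225*2 = 450)
C - c = 450 - 1*38/3 = 450 - 38/3 = 1312/3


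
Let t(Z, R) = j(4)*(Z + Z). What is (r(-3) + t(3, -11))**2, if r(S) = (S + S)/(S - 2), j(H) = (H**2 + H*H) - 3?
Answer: 767376/25 ≈ 30695.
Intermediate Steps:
j(H) = -3 + 2*H**2 (j(H) = (H**2 + H**2) - 3 = 2*H**2 - 3 = -3 + 2*H**2)
t(Z, R) = 58*Z (t(Z, R) = (-3 + 2*4**2)*(Z + Z) = (-3 + 2*16)*(2*Z) = (-3 + 32)*(2*Z) = 29*(2*Z) = 58*Z)
r(S) = 2*S/(-2 + S) (r(S) = (2*S)/(-2 + S) = 2*S/(-2 + S))
(r(-3) + t(3, -11))**2 = (2*(-3)/(-2 - 3) + 58*3)**2 = (2*(-3)/(-5) + 174)**2 = (2*(-3)*(-1/5) + 174)**2 = (6/5 + 174)**2 = (876/5)**2 = 767376/25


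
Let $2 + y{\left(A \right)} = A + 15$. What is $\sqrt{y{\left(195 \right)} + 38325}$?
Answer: $\sqrt{38533} \approx 196.3$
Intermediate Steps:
$y{\left(A \right)} = 13 + A$ ($y{\left(A \right)} = -2 + \left(A + 15\right) = -2 + \left(15 + A\right) = 13 + A$)
$\sqrt{y{\left(195 \right)} + 38325} = \sqrt{\left(13 + 195\right) + 38325} = \sqrt{208 + 38325} = \sqrt{38533}$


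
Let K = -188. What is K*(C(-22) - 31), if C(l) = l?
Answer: 9964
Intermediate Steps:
K*(C(-22) - 31) = -188*(-22 - 31) = -188*(-53) = 9964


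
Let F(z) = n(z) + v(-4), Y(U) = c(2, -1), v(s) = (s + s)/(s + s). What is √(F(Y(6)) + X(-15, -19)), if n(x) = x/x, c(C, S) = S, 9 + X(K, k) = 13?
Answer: √6 ≈ 2.4495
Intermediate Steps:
X(K, k) = 4 (X(K, k) = -9 + 13 = 4)
v(s) = 1 (v(s) = (2*s)/((2*s)) = (2*s)*(1/(2*s)) = 1)
Y(U) = -1
n(x) = 1
F(z) = 2 (F(z) = 1 + 1 = 2)
√(F(Y(6)) + X(-15, -19)) = √(2 + 4) = √6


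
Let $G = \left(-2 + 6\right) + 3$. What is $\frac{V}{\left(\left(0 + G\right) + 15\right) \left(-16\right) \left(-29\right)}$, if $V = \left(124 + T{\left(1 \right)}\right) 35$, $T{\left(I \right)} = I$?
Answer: $\frac{4375}{10208} \approx 0.42859$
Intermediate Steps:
$G = 7$ ($G = 4 + 3 = 7$)
$V = 4375$ ($V = \left(124 + 1\right) 35 = 125 \cdot 35 = 4375$)
$\frac{V}{\left(\left(0 + G\right) + 15\right) \left(-16\right) \left(-29\right)} = \frac{4375}{\left(\left(0 + 7\right) + 15\right) \left(-16\right) \left(-29\right)} = \frac{4375}{\left(7 + 15\right) \left(-16\right) \left(-29\right)} = \frac{4375}{22 \left(-16\right) \left(-29\right)} = \frac{4375}{\left(-352\right) \left(-29\right)} = \frac{4375}{10208}$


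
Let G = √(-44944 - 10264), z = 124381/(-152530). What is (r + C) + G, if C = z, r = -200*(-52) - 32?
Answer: 1581306659/152530 + 2*I*√13802 ≈ 10367.0 + 234.96*I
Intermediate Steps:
z = -124381/152530 (z = 124381*(-1/152530) = -124381/152530 ≈ -0.81545)
r = 10368 (r = 10400 - 32 = 10368)
C = -124381/152530 ≈ -0.81545
G = 2*I*√13802 (G = √(-55208) = 2*I*√13802 ≈ 234.96*I)
(r + C) + G = (10368 - 124381/152530) + 2*I*√13802 = 1581306659/152530 + 2*I*√13802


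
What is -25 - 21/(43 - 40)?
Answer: -32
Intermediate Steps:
-25 - 21/(43 - 40) = -25 - 21/3 = -25 - 21*⅓ = -25 - 7 = -32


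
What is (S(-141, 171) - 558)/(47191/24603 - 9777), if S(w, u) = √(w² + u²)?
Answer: 6864237/120248170 - 73809*√5458/240496340 ≈ 0.034410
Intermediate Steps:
S(w, u) = √(u² + w²)
(S(-141, 171) - 558)/(47191/24603 - 9777) = (√(171² + (-141)²) - 558)/(47191/24603 - 9777) = (√(29241 + 19881) - 558)/(47191*(1/24603) - 9777) = (√49122 - 558)/(47191/24603 - 9777) = (3*√5458 - 558)/(-240496340/24603) = (-558 + 3*√5458)*(-24603/240496340) = 6864237/120248170 - 73809*√5458/240496340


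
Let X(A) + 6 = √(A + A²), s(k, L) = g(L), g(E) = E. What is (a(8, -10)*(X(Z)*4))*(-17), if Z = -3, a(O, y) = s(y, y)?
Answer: -4080 + 680*√6 ≈ -2414.3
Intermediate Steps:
s(k, L) = L
a(O, y) = y
X(A) = -6 + √(A + A²)
(a(8, -10)*(X(Z)*4))*(-17) = -10*(-6 + √(-3*(1 - 3)))*4*(-17) = -10*(-6 + √(-3*(-2)))*4*(-17) = -10*(-6 + √6)*4*(-17) = -10*(-24 + 4*√6)*(-17) = (240 - 40*√6)*(-17) = -4080 + 680*√6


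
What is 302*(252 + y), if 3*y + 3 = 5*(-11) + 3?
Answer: 211702/3 ≈ 70567.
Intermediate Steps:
y = -55/3 (y = -1 + (5*(-11) + 3)/3 = -1 + (-55 + 3)/3 = -1 + (1/3)*(-52) = -1 - 52/3 = -55/3 ≈ -18.333)
302*(252 + y) = 302*(252 - 55/3) = 302*(701/3) = 211702/3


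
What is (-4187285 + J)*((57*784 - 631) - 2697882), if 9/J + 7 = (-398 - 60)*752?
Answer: 3827339147670082300/344423 ≈ 1.1112e+13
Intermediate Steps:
J = -9/344423 (J = 9/(-7 + (-398 - 60)*752) = 9/(-7 - 458*752) = 9/(-7 - 344416) = 9/(-344423) = 9*(-1/344423) = -9/344423 ≈ -2.6131e-5)
(-4187285 + J)*((57*784 - 631) - 2697882) = (-4187285 - 9/344423)*((57*784 - 631) - 2697882) = -1442197261564*((44688 - 631) - 2697882)/344423 = -1442197261564*(44057 - 2697882)/344423 = -1442197261564/344423*(-2653825) = 3827339147670082300/344423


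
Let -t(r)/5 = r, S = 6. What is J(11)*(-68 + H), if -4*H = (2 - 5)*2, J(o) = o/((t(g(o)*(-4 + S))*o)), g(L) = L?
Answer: 133/220 ≈ 0.60455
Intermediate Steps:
t(r) = -5*r
J(o) = -1/(10*o) (J(o) = o/(((-5*o*(-4 + 6))*o)) = o/(((-5*o*2)*o)) = o/(((-10*o)*o)) = o/((-10*o**2)) = o*(-1/(10*o**2)) = -1/(10*o))
H = 3/2 (H = -(2 - 5)*2/4 = -(-3)*2/4 = -1/4*(-6) = 3/2 ≈ 1.5000)
J(11)*(-68 + H) = (-1/10/11)*(-68 + 3/2) = -1/10*1/11*(-133/2) = -1/110*(-133/2) = 133/220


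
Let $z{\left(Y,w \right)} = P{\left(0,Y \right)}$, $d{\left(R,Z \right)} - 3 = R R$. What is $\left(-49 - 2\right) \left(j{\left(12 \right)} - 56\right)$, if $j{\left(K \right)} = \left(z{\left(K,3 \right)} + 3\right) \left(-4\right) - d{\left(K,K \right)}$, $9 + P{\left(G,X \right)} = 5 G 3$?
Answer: $9129$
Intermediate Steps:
$d{\left(R,Z \right)} = 3 + R^{2}$ ($d{\left(R,Z \right)} = 3 + R R = 3 + R^{2}$)
$P{\left(G,X \right)} = -9 + 15 G$ ($P{\left(G,X \right)} = -9 + 5 G 3 = -9 + 15 G$)
$z{\left(Y,w \right)} = -9$ ($z{\left(Y,w \right)} = -9 + 15 \cdot 0 = -9 + 0 = -9$)
$j{\left(K \right)} = 21 - K^{2}$ ($j{\left(K \right)} = \left(-9 + 3\right) \left(-4\right) - \left(3 + K^{2}\right) = \left(-6\right) \left(-4\right) - \left(3 + K^{2}\right) = 24 - \left(3 + K^{2}\right) = 21 - K^{2}$)
$\left(-49 - 2\right) \left(j{\left(12 \right)} - 56\right) = \left(-49 - 2\right) \left(\left(21 - 12^{2}\right) - 56\right) = - 51 \left(\left(21 - 144\right) - 56\right) = - 51 \left(-123 - 56\right) = \left(-51\right) \left(-179\right) = 9129$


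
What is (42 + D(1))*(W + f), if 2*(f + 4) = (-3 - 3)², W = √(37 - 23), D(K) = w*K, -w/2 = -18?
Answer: 1092 + 78*√14 ≈ 1383.8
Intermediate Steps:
w = 36 (w = -2*(-18) = 36)
D(K) = 36*K
W = √14 ≈ 3.7417
f = 14 (f = -4 + (-3 - 3)²/2 = -4 + (½)*(-6)² = -4 + (½)*36 = -4 + 18 = 14)
(42 + D(1))*(W + f) = (42 + 36*1)*(√14 + 14) = (42 + 36)*(14 + √14) = 78*(14 + √14) = 1092 + 78*√14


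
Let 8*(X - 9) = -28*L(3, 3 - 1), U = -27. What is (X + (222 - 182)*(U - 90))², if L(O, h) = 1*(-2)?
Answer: 21752896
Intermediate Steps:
L(O, h) = -2
X = 16 (X = 9 + (-28*(-2))/8 = 9 + (⅛)*56 = 9 + 7 = 16)
(X + (222 - 182)*(U - 90))² = (16 + (222 - 182)*(-27 - 90))² = (16 + 40*(-117))² = (16 - 4680)² = (-4664)² = 21752896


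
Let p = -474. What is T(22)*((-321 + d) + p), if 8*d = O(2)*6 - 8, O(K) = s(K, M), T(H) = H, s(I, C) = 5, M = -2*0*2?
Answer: -34859/2 ≈ -17430.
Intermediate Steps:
M = 0 (M = 0*2 = 0)
O(K) = 5
d = 11/4 (d = (5*6 - 8)/8 = (30 - 8)/8 = (1/8)*22 = 11/4 ≈ 2.7500)
T(22)*((-321 + d) + p) = 22*((-321 + 11/4) - 474) = 22*(-1273/4 - 474) = 22*(-3169/4) = -34859/2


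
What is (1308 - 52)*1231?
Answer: 1546136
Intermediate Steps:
(1308 - 52)*1231 = 1256*1231 = 1546136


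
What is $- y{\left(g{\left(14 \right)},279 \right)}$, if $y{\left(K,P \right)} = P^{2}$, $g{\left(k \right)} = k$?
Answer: $-77841$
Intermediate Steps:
$- y{\left(g{\left(14 \right)},279 \right)} = - 279^{2} = \left(-1\right) 77841 = -77841$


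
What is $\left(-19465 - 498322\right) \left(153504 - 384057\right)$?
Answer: $119377346211$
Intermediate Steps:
$\left(-19465 - 498322\right) \left(153504 - 384057\right) = \left(-517787\right) \left(-230553\right) = 119377346211$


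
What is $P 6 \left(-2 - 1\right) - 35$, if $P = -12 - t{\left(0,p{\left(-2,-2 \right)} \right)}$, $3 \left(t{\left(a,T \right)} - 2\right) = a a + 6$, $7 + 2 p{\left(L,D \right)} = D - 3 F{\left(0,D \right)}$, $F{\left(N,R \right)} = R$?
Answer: $253$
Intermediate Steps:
$p{\left(L,D \right)} = - \frac{7}{2} - D$ ($p{\left(L,D \right)} = - \frac{7}{2} + \frac{D - 3 D}{2} = - \frac{7}{2} + \frac{\left(-2\right) D}{2} = - \frac{7}{2} - D$)
$t{\left(a,T \right)} = 4 + \frac{a^{2}}{3}$ ($t{\left(a,T \right)} = 2 + \frac{a a + 6}{3} = 2 + \frac{a^{2} + 6}{3} = 2 + \frac{6 + a^{2}}{3} = 2 + \left(2 + \frac{a^{2}}{3}\right) = 4 + \frac{a^{2}}{3}$)
$P = -16$ ($P = -12 - \left(4 + \frac{0^{2}}{3}\right) = -12 - \left(4 + \frac{1}{3} \cdot 0\right) = -12 - \left(4 + 0\right) = -12 - 4 = -16$)
$P 6 \left(-2 - 1\right) - 35 = - 16 \cdot 6 \left(-2 - 1\right) - 35 = - 16 \cdot 6 \left(-3\right) - 35 = \left(-16\right) \left(-18\right) - 35 = 288 - 35 = 253$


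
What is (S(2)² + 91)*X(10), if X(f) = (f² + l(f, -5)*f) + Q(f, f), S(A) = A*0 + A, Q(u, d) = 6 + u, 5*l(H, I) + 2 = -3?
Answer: 10070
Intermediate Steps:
l(H, I) = -1 (l(H, I) = -⅖ + (⅕)*(-3) = -⅖ - ⅗ = -1)
S(A) = A (S(A) = 0 + A = A)
X(f) = 6 + f² (X(f) = (f² - f) + (6 + f) = 6 + f²)
(S(2)² + 91)*X(10) = (2² + 91)*(6 + 10²) = (4 + 91)*(6 + 100) = 95*106 = 10070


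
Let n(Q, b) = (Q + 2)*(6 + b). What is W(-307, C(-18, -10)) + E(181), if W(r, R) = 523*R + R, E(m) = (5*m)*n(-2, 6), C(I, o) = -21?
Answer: -11004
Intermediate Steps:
n(Q, b) = (2 + Q)*(6 + b)
E(m) = 0 (E(m) = (5*m)*(12 + 2*6 + 6*(-2) - 2*6) = (5*m)*(12 + 12 - 12 - 12) = (5*m)*0 = 0)
W(r, R) = 524*R
W(-307, C(-18, -10)) + E(181) = 524*(-21) + 0 = -11004 + 0 = -11004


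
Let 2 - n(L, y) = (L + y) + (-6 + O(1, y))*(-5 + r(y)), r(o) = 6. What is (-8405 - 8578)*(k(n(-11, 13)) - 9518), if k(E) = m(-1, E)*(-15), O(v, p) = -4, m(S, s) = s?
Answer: 164191644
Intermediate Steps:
n(L, y) = 12 - L - y (n(L, y) = 2 - ((L + y) + (-6 - 4)*(-5 + 6)) = 2 - ((L + y) - 10*1) = 2 - ((L + y) - 10) = 2 - (-10 + L + y) = 2 + (10 - L - y) = 12 - L - y)
k(E) = -15*E (k(E) = E*(-15) = -15*E)
(-8405 - 8578)*(k(n(-11, 13)) - 9518) = (-8405 - 8578)*(-15*(12 - 1*(-11) - 1*13) - 9518) = -16983*(-15*(12 + 11 - 13) - 9518) = -16983*(-15*10 - 9518) = -16983*(-150 - 9518) = -16983*(-9668) = 164191644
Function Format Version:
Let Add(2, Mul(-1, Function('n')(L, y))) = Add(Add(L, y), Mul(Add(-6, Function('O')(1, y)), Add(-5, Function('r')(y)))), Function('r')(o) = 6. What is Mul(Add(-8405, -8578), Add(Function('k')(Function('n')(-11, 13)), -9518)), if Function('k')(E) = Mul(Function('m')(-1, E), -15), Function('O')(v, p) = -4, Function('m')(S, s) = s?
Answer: 164191644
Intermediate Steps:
Function('n')(L, y) = Add(12, Mul(-1, L), Mul(-1, y)) (Function('n')(L, y) = Add(2, Mul(-1, Add(Add(L, y), Mul(Add(-6, -4), Add(-5, 6))))) = Add(2, Mul(-1, Add(Add(L, y), Mul(-10, 1)))) = Add(2, Mul(-1, Add(Add(L, y), -10))) = Add(2, Mul(-1, Add(-10, L, y))) = Add(2, Add(10, Mul(-1, L), Mul(-1, y))) = Add(12, Mul(-1, L), Mul(-1, y)))
Function('k')(E) = Mul(-15, E) (Function('k')(E) = Mul(E, -15) = Mul(-15, E))
Mul(Add(-8405, -8578), Add(Function('k')(Function('n')(-11, 13)), -9518)) = Mul(Add(-8405, -8578), Add(Mul(-15, Add(12, Mul(-1, -11), Mul(-1, 13))), -9518)) = Mul(-16983, Add(Mul(-15, Add(12, 11, -13)), -9518)) = Mul(-16983, Add(Mul(-15, 10), -9518)) = Mul(-16983, Add(-150, -9518)) = Mul(-16983, -9668) = 164191644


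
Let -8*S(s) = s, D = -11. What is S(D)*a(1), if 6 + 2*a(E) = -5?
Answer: -121/16 ≈ -7.5625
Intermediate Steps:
S(s) = -s/8
a(E) = -11/2 (a(E) = -3 + (½)*(-5) = -3 - 5/2 = -11/2)
S(D)*a(1) = -⅛*(-11)*(-11/2) = (11/8)*(-11/2) = -121/16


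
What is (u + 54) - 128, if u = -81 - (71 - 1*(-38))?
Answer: -264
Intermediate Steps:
u = -190 (u = -81 - (71 + 38) = -81 - 1*109 = -81 - 109 = -190)
(u + 54) - 128 = (-190 + 54) - 128 = -136 - 128 = -264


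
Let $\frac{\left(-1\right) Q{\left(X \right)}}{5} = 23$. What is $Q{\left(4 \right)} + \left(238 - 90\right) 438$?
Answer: $64709$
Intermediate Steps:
$Q{\left(X \right)} = -115$ ($Q{\left(X \right)} = \left(-5\right) 23 = -115$)
$Q{\left(4 \right)} + \left(238 - 90\right) 438 = -115 + \left(238 - 90\right) 438 = -115 + 148 \cdot 438 = -115 + 64824 = 64709$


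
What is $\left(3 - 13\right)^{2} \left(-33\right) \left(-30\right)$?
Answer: $99000$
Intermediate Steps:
$\left(3 - 13\right)^{2} \left(-33\right) \left(-30\right) = \left(-10\right)^{2} \left(-33\right) \left(-30\right) = 100 \left(-33\right) \left(-30\right) = \left(-3300\right) \left(-30\right) = 99000$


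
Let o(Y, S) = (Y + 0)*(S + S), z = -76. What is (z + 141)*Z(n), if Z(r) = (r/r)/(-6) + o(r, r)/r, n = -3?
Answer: -2405/6 ≈ -400.83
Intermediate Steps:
o(Y, S) = 2*S*Y (o(Y, S) = Y*(2*S) = 2*S*Y)
Z(r) = -⅙ + 2*r (Z(r) = (r/r)/(-6) + (2*r*r)/r = 1*(-⅙) + (2*r²)/r = -⅙ + 2*r)
(z + 141)*Z(n) = (-76 + 141)*(-⅙ + 2*(-3)) = 65*(-⅙ - 6) = 65*(-37/6) = -2405/6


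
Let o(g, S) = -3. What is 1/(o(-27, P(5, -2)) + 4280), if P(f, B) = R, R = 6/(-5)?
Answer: 1/4277 ≈ 0.00023381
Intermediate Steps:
R = -6/5 (R = 6*(-⅕) = -6/5 ≈ -1.2000)
P(f, B) = -6/5
1/(o(-27, P(5, -2)) + 4280) = 1/(-3 + 4280) = 1/4277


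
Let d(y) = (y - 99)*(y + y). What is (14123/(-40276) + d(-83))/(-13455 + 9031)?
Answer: -1216804389/178181024 ≈ -6.8290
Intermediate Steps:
d(y) = 2*y*(-99 + y) (d(y) = (-99 + y)*(2*y) = 2*y*(-99 + y))
(14123/(-40276) + d(-83))/(-13455 + 9031) = (14123/(-40276) + 2*(-83)*(-99 - 83))/(-13455 + 9031) = (14123*(-1/40276) + 2*(-83)*(-182))/(-4424) = (-14123/40276 + 30212)*(-1/4424) = (1216804389/40276)*(-1/4424) = -1216804389/178181024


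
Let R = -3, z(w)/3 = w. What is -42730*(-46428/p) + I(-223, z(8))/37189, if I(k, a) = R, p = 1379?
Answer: 73778083411023/51283631 ≈ 1.4386e+6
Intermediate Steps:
z(w) = 3*w
I(k, a) = -3
-42730*(-46428/p) + I(-223, z(8))/37189 = -42730/(1379/(-46428)) - 3/37189 = -42730/(1379*(-1/46428)) - 3*1/37189 = -42730/(-1379/46428) - 3/37189 = -42730*(-46428/1379) - 3/37189 = 1983868440/1379 - 3/37189 = 73778083411023/51283631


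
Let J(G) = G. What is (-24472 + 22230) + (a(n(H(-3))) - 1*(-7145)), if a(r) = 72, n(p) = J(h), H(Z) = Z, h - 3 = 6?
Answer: 4975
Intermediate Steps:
h = 9 (h = 3 + 6 = 9)
n(p) = 9
(-24472 + 22230) + (a(n(H(-3))) - 1*(-7145)) = (-24472 + 22230) + (72 - 1*(-7145)) = -2242 + (72 + 7145) = -2242 + 7217 = 4975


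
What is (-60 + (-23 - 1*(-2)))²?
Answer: 6561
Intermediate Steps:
(-60 + (-23 - 1*(-2)))² = (-60 + (-23 + 2))² = (-60 - 21)² = (-81)² = 6561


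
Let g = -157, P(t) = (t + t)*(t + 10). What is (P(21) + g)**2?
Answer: 1311025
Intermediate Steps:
P(t) = 2*t*(10 + t) (P(t) = (2*t)*(10 + t) = 2*t*(10 + t))
(P(21) + g)**2 = (2*21*(10 + 21) - 157)**2 = (2*21*31 - 157)**2 = (1302 - 157)**2 = 1145**2 = 1311025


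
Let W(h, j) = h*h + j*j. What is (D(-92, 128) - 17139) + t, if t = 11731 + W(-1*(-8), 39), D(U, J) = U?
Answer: -3915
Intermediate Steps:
W(h, j) = h² + j²
t = 13316 (t = 11731 + ((-1*(-8))² + 39²) = 11731 + (8² + 1521) = 11731 + (64 + 1521) = 11731 + 1585 = 13316)
(D(-92, 128) - 17139) + t = (-92 - 17139) + 13316 = -17231 + 13316 = -3915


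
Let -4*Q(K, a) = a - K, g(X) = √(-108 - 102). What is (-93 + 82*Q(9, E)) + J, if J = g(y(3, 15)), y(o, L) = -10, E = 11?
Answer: -134 + I*√210 ≈ -134.0 + 14.491*I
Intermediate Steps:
g(X) = I*√210 (g(X) = √(-210) = I*√210)
Q(K, a) = -a/4 + K/4 (Q(K, a) = -(a - K)/4 = -a/4 + K/4)
J = I*√210 ≈ 14.491*I
(-93 + 82*Q(9, E)) + J = (-93 + 82*(-¼*11 + (¼)*9)) + I*√210 = (-93 + 82*(-11/4 + 9/4)) + I*√210 = (-93 + 82*(-½)) + I*√210 = (-93 - 41) + I*√210 = -134 + I*√210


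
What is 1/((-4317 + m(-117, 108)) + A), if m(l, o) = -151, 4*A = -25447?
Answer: -4/43319 ≈ -9.2338e-5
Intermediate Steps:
A = -25447/4 (A = (1/4)*(-25447) = -25447/4 ≈ -6361.8)
1/((-4317 + m(-117, 108)) + A) = 1/((-4317 - 151) - 25447/4) = 1/(-4468 - 25447/4) = 1/(-43319/4) = -4/43319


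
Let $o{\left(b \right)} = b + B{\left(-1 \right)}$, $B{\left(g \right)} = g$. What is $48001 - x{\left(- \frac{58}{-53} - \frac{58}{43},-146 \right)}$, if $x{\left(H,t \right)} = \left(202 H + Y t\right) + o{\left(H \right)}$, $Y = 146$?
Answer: $\frac{158093462}{2279} \approx 69370.0$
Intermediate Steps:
$o{\left(b \right)} = -1 + b$ ($o{\left(b \right)} = b - 1 = -1 + b$)
$x{\left(H,t \right)} = -1 + 146 t + 203 H$ ($x{\left(H,t \right)} = \left(202 H + 146 t\right) + \left(-1 + H\right) = \left(146 t + 202 H\right) + \left(-1 + H\right) = -1 + 146 t + 203 H$)
$48001 - x{\left(- \frac{58}{-53} - \frac{58}{43},-146 \right)} = 48001 - \left(-1 + 146 \left(-146\right) + 203 \left(- \frac{58}{-53} - \frac{58}{43}\right)\right) = 48001 - \left(-1 - 21316 + 203 \left(\left(-58\right) \left(- \frac{1}{53}\right) - \frac{58}{43}\right)\right) = 48001 - \left(-1 - 21316 + 203 \left(\frac{58}{53} - \frac{58}{43}\right)\right) = 48001 - \left(-1 - 21316 + 203 \left(- \frac{580}{2279}\right)\right) = 48001 - \left(-1 - 21316 - \frac{117740}{2279}\right) = 48001 - - \frac{48699183}{2279} = 48001 + \frac{48699183}{2279} = \frac{158093462}{2279}$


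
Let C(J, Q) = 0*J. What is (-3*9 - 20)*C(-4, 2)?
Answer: 0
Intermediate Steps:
C(J, Q) = 0
(-3*9 - 20)*C(-4, 2) = (-3*9 - 20)*0 = (-27 - 20)*0 = -47*0 = 0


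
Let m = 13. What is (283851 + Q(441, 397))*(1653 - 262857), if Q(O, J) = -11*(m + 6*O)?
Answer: -66503060808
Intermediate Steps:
Q(O, J) = -143 - 66*O (Q(O, J) = -11*(13 + 6*O) = -143 - 66*O)
(283851 + Q(441, 397))*(1653 - 262857) = (283851 + (-143 - 66*441))*(1653 - 262857) = (283851 + (-143 - 29106))*(-261204) = (283851 - 29249)*(-261204) = 254602*(-261204) = -66503060808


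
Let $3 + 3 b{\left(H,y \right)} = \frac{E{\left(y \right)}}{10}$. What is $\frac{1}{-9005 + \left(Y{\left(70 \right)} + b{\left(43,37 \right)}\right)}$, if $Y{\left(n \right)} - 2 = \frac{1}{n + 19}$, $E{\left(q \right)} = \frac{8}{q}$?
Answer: $- \frac{49395}{444751669} \approx -0.00011106$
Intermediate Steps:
$b{\left(H,y \right)} = -1 + \frac{4}{15 y}$ ($b{\left(H,y \right)} = -1 + \frac{\frac{8}{y} \frac{1}{10}}{3} = -1 + \frac{\frac{4}{5} \frac{1}{y}}{3} = -1 + \frac{4}{15 y}$)
$Y{\left(n \right)} = 2 + \frac{1}{19 + n}$ ($Y{\left(n \right)} = 2 + \frac{1}{n + 19} = 2 + \frac{1}{19 + n}$)
$\frac{1}{-9005 + \left(Y{\left(70 \right)} + b{\left(43,37 \right)}\right)} = \frac{1}{-9005 + \left(\frac{39 + 2 \cdot 70}{19 + 70} + \frac{\frac{4}{15} - 37}{37}\right)} = \frac{1}{-9005 + \left(\frac{39 + 140}{89} + \frac{\frac{4}{15} - 37}{37}\right)} = \frac{1}{-9005 + \left(\frac{1}{89} \cdot 179 + \frac{1}{37} \left(- \frac{551}{15}\right)\right)} = \frac{1}{-9005 + \left(\frac{179}{89} - \frac{551}{555}\right)} = \frac{1}{-9005 + \frac{50306}{49395}} = \frac{1}{- \frac{444751669}{49395}} = - \frac{49395}{444751669}$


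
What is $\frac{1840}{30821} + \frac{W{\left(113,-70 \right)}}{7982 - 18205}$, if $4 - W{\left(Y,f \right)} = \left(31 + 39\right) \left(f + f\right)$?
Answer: $- \frac{283358764}{315083083} \approx -0.89931$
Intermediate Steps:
$W{\left(Y,f \right)} = 4 - 140 f$ ($W{\left(Y,f \right)} = 4 - \left(31 + 39\right) \left(f + f\right) = 4 - 70 \cdot 2 f = 4 - 140 f$)
$\frac{1840}{30821} + \frac{W{\left(113,-70 \right)}}{7982 - 18205} = \frac{1840}{30821} + \frac{4 - -9800}{7982 - 18205} = 1840 \cdot \frac{1}{30821} + \frac{4 + 9800}{-10223} = \frac{1840}{30821} + 9804 \left(- \frac{1}{10223}\right) = \frac{1840}{30821} - \frac{9804}{10223} = - \frac{283358764}{315083083}$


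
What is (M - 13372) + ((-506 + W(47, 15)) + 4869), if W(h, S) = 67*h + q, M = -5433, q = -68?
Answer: -11361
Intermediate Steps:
W(h, S) = -68 + 67*h (W(h, S) = 67*h - 68 = -68 + 67*h)
(M - 13372) + ((-506 + W(47, 15)) + 4869) = (-5433 - 13372) + ((-506 + (-68 + 67*47)) + 4869) = -18805 + ((-506 + (-68 + 3149)) + 4869) = -18805 + ((-506 + 3081) + 4869) = -18805 + (2575 + 4869) = -18805 + 7444 = -11361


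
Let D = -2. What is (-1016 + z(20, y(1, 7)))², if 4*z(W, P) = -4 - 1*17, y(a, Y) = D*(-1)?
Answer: 16687225/16 ≈ 1.0430e+6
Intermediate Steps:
y(a, Y) = 2 (y(a, Y) = -2*(-1) = 2)
z(W, P) = -21/4 (z(W, P) = (-4 - 1*17)/4 = (-4 - 17)/4 = (¼)*(-21) = -21/4)
(-1016 + z(20, y(1, 7)))² = (-1016 - 21/4)² = (-4085/4)² = 16687225/16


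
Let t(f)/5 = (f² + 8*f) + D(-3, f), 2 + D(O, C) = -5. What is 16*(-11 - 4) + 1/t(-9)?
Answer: -2399/10 ≈ -239.90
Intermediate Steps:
D(O, C) = -7 (D(O, C) = -2 - 5 = -7)
t(f) = -35 + 5*f² + 40*f (t(f) = 5*((f² + 8*f) - 7) = 5*(-7 + f² + 8*f) = -35 + 5*f² + 40*f)
16*(-11 - 4) + 1/t(-9) = 16*(-11 - 4) + 1/(-35 + 5*(-9)² + 40*(-9)) = 16*(-15) + 1/(-35 + 5*81 - 360) = -240 + 1/(-35 + 405 - 360) = -240 + 1/10 = -240 + ⅒ = -2399/10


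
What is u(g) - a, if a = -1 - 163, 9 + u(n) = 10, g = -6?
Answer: 165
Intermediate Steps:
u(n) = 1 (u(n) = -9 + 10 = 1)
a = -164
u(g) - a = 1 - 1*(-164) = 1 + 164 = 165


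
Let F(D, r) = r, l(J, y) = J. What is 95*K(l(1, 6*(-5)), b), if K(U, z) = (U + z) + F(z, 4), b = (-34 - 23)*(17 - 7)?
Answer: -53675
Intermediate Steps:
b = -570 (b = -57*10 = -570)
K(U, z) = 4 + U + z (K(U, z) = (U + z) + 4 = 4 + U + z)
95*K(l(1, 6*(-5)), b) = 95*(4 + 1 - 570) = 95*(-565) = -53675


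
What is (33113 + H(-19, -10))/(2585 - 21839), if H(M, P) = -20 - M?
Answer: -16556/9627 ≈ -1.7197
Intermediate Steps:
(33113 + H(-19, -10))/(2585 - 21839) = (33113 + (-20 - 1*(-19)))/(2585 - 21839) = (33113 + (-20 + 19))/(-19254) = (33113 - 1)*(-1/19254) = 33112*(-1/19254) = -16556/9627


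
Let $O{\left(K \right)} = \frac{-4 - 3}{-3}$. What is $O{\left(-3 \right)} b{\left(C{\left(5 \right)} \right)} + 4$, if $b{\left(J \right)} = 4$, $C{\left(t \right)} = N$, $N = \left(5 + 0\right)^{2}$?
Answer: $\frac{40}{3} \approx 13.333$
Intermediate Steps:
$N = 25$ ($N = 5^{2} = 25$)
$C{\left(t \right)} = 25$
$O{\left(K \right)} = \frac{7}{3}$ ($O{\left(K \right)} = \left(-7\right) \left(- \frac{1}{3}\right) = \frac{7}{3}$)
$O{\left(-3 \right)} b{\left(C{\left(5 \right)} \right)} + 4 = \frac{7}{3} \cdot 4 + 4 = \frac{28}{3} + 4 = \frac{40}{3}$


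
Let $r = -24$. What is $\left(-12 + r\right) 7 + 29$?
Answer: $-223$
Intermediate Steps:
$\left(-12 + r\right) 7 + 29 = \left(-12 - 24\right) 7 + 29 = \left(-36\right) 7 + 29 = -252 + 29 = -223$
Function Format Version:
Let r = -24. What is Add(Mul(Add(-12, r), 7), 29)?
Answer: -223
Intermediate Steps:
Add(Mul(Add(-12, r), 7), 29) = Add(Mul(Add(-12, -24), 7), 29) = Add(Mul(-36, 7), 29) = Add(-252, 29) = -223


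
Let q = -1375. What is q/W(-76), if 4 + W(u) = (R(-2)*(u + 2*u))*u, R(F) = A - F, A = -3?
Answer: 1375/17332 ≈ 0.079333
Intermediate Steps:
R(F) = -3 - F
W(u) = -4 - 3*u**2 (W(u) = -4 + ((-3 - 1*(-2))*(u + 2*u))*u = -4 + ((-3 + 2)*(3*u))*u = -4 + (-3*u)*u = -4 - 3*u**2)
q/W(-76) = -1375/(-4 - 3*(-76)**2) = -1375/(-4 - 3*5776) = -1375/(-4 - 17328) = -1375/(-17332) = -1375*(-1/17332) = 1375/17332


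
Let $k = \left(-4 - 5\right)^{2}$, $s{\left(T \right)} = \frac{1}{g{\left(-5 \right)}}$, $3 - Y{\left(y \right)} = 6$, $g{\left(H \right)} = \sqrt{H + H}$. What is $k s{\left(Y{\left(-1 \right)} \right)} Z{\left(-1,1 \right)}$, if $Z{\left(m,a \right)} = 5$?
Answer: $- \frac{81 i \sqrt{10}}{2} \approx - 128.07 i$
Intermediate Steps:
$g{\left(H \right)} = \sqrt{2} \sqrt{H}$ ($g{\left(H \right)} = \sqrt{2 H} = \sqrt{2} \sqrt{H}$)
$Y{\left(y \right)} = -3$ ($Y{\left(y \right)} = 3 - 6 = -3$)
$s{\left(T \right)} = - \frac{i \sqrt{10}}{10}$ ($s{\left(T \right)} = \frac{1}{\sqrt{2} \sqrt{-5}} = \frac{1}{\sqrt{2} i \sqrt{5}} = \frac{1}{i \sqrt{10}} = - \frac{i \sqrt{10}}{10}$)
$k = 81$ ($k = \left(-9\right)^{2} = 81$)
$k s{\left(Y{\left(-1 \right)} \right)} Z{\left(-1,1 \right)} = 81 \left(- \frac{i \sqrt{10}}{10}\right) 5 = - \frac{81 i \sqrt{10}}{10} \cdot 5 = - \frac{81 i \sqrt{10}}{2}$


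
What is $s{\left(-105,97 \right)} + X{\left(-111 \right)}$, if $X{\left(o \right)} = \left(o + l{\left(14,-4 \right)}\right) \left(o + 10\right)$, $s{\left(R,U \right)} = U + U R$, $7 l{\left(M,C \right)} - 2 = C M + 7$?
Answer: $\frac{12608}{7} \approx 1801.1$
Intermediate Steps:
$l{\left(M,C \right)} = \frac{9}{7} + \frac{C M}{7}$ ($l{\left(M,C \right)} = \frac{2}{7} + \frac{C M + 7}{7} = \frac{2}{7} + \frac{7 + C M}{7} = \frac{2}{7} + \left(1 + \frac{C M}{7}\right) = \frac{9}{7} + \frac{C M}{7}$)
$s{\left(R,U \right)} = U + R U$
$X{\left(o \right)} = \left(10 + o\right) \left(- \frac{47}{7} + o\right)$ ($X{\left(o \right)} = \left(o + \left(\frac{9}{7} + \frac{1}{7} \left(-4\right) 14\right)\right) \left(o + 10\right) = \left(o + \left(\frac{9}{7} - 8\right)\right) \left(10 + o\right) = \left(o - \frac{47}{7}\right) \left(10 + o\right) = \left(- \frac{47}{7} + o\right) \left(10 + o\right) = \left(10 + o\right) \left(- \frac{47}{7} + o\right)$)
$s{\left(-105,97 \right)} + X{\left(-111 \right)} = 97 \left(1 - 105\right) + \left(- \frac{470}{7} + \left(-111\right)^{2} + \frac{23}{7} \left(-111\right)\right) = 97 \left(-104\right) - - \frac{83224}{7} = -10088 + \frac{83224}{7} = \frac{12608}{7}$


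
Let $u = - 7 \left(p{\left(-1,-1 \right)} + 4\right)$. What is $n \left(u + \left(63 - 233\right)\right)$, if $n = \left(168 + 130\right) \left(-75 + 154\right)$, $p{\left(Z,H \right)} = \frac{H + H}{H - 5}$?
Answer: $- \frac{14148742}{3} \approx -4.7162 \cdot 10^{6}$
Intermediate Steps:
$p{\left(Z,H \right)} = \frac{2 H}{-5 + H}$
$u = - \frac{91}{3}$ ($u = - 7 \left(2 \left(-1\right) \frac{1}{-5 - 1} + 4\right) = - 7 \left(2 \left(-1\right) \frac{1}{-6} + 4\right) = - 7 \left(2 \left(-1\right) \left(- \frac{1}{6}\right) + 4\right) = - 7 \left(\frac{1}{3} + 4\right) = \left(-7\right) \frac{13}{3} = - \frac{91}{3} \approx -30.333$)
$n = 23542$ ($n = 298 \cdot 79 = 23542$)
$n \left(u + \left(63 - 233\right)\right) = 23542 \left(- \frac{91}{3} + \left(63 - 233\right)\right) = 23542 \left(- \frac{91}{3} - 170\right) = 23542 \left(- \frac{601}{3}\right) = - \frac{14148742}{3}$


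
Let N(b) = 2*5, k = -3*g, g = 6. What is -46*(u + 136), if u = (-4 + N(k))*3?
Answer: -7084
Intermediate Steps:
k = -18 (k = -3*6 = -18)
N(b) = 10
u = 18 (u = (-4 + 10)*3 = 6*3 = 18)
-46*(u + 136) = -46*(18 + 136) = -46*154 = -7084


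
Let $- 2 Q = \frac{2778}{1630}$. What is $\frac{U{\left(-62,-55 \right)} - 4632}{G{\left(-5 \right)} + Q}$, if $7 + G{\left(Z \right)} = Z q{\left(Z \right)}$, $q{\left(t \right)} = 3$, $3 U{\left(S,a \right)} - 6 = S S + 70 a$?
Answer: $\frac{39120}{193} \approx 202.69$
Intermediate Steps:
$U{\left(S,a \right)} = 2 + \frac{S^{2}}{3} + \frac{70 a}{3}$ ($U{\left(S,a \right)} = 2 + \frac{S S + 70 a}{3} = 2 + \frac{S^{2} + 70 a}{3} = 2 + \left(\frac{S^{2}}{3} + \frac{70 a}{3}\right) = 2 + \frac{S^{2}}{3} + \frac{70 a}{3}$)
$Q = - \frac{1389}{1630}$ ($Q = - \frac{2778 \cdot \frac{1}{1630}}{2} = \left(- \frac{1}{2}\right) \frac{1389}{815} = - \frac{1389}{1630} \approx -0.85215$)
$G{\left(Z \right)} = -7 + 3 Z$ ($G{\left(Z \right)} = -7 + Z 3 = -7 + 3 Z$)
$\frac{U{\left(-62,-55 \right)} - 4632}{G{\left(-5 \right)} + Q} = \frac{\left(2 + \frac{\left(-62\right)^{2}}{3} + \frac{70}{3} \left(-55\right)\right) - 4632}{\left(-7 + 3 \left(-5\right)\right) - \frac{1389}{1630}} = \frac{\left(2 + \frac{1}{3} \cdot 3844 - \frac{3850}{3}\right) - 4632}{\left(-7 - 15\right) - \frac{1389}{1630}} = \frac{\left(2 + \frac{3844}{3} - \frac{3850}{3}\right) - 4632}{-22 - \frac{1389}{1630}} = \frac{0 - 4632}{- \frac{37249}{1630}} = \left(-4632\right) \left(- \frac{1630}{37249}\right) = \frac{39120}{193}$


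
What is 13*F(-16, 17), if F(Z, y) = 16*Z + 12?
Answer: -3172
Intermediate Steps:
F(Z, y) = 12 + 16*Z
13*F(-16, 17) = 13*(12 + 16*(-16)) = 13*(12 - 256) = 13*(-244) = -3172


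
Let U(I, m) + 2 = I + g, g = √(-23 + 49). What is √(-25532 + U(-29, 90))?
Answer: √(-25563 + √26) ≈ 159.87*I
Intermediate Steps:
g = √26 ≈ 5.0990
U(I, m) = -2 + I + √26 (U(I, m) = -2 + (I + √26) = -2 + I + √26)
√(-25532 + U(-29, 90)) = √(-25532 + (-2 - 29 + √26)) = √(-25532 + (-31 + √26)) = √(-25563 + √26)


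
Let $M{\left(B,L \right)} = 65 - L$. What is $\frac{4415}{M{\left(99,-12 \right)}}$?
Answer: $\frac{4415}{77} \approx 57.338$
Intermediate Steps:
$\frac{4415}{M{\left(99,-12 \right)}} = \frac{4415}{65 - -12} = \frac{4415}{65 + 12} = \frac{4415}{77}$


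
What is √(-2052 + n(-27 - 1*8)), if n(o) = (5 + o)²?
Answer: 24*I*√2 ≈ 33.941*I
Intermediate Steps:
√(-2052 + n(-27 - 1*8)) = √(-2052 + (5 + (-27 - 1*8))²) = √(-2052 + (5 + (-27 - 8))²) = √(-2052 + (5 - 35)²) = √(-2052 + (-30)²) = √(-2052 + 900) = √(-1152) = 24*I*√2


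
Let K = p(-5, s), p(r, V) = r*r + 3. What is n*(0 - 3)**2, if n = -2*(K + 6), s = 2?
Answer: -612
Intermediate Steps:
p(r, V) = 3 + r**2 (p(r, V) = r**2 + 3 = 3 + r**2)
K = 28 (K = 3 + (-5)**2 = 3 + 25 = 28)
n = -68 (n = -2*(28 + 6) = -2*34 = -68)
n*(0 - 3)**2 = -68*(0 - 3)**2 = -68*(-3)**2 = -68*9 = -612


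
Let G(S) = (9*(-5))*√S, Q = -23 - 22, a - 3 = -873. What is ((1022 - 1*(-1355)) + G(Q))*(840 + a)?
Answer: -71310 + 4050*I*√5 ≈ -71310.0 + 9056.1*I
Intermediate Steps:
a = -870 (a = 3 - 873 = -870)
Q = -45
G(S) = -45*√S
((1022 - 1*(-1355)) + G(Q))*(840 + a) = ((1022 - 1*(-1355)) - 135*I*√5)*(840 - 870) = ((1022 + 1355) - 135*I*√5)*(-30) = (2377 - 135*I*√5)*(-30) = -71310 + 4050*I*√5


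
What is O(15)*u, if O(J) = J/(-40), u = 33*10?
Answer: -495/4 ≈ -123.75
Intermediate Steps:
u = 330
O(J) = -J/40 (O(J) = J*(-1/40) = -J/40)
O(15)*u = -1/40*15*330 = -3/8*330 = -495/4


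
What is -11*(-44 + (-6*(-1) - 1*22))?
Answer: 660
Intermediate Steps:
-11*(-44 + (-6*(-1) - 1*22)) = -11*(-44 + (6 - 22)) = -11*(-44 - 16) = -11*(-60) = 660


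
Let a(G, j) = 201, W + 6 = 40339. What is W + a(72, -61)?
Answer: 40534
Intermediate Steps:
W = 40333 (W = -6 + 40339 = 40333)
W + a(72, -61) = 40333 + 201 = 40534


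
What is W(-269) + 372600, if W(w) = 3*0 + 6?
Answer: 372606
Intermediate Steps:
W(w) = 6 (W(w) = 0 + 6 = 6)
W(-269) + 372600 = 6 + 372600 = 372606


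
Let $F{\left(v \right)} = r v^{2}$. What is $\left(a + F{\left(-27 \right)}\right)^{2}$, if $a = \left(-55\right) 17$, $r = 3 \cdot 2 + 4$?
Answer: $40386025$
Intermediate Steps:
$r = 10$ ($r = 6 + 4 = 10$)
$a = -935$
$F{\left(v \right)} = 10 v^{2}$
$\left(a + F{\left(-27 \right)}\right)^{2} = \left(-935 + 10 \left(-27\right)^{2}\right)^{2} = \left(-935 + 10 \cdot 729\right)^{2} = \left(-935 + 7290\right)^{2} = 6355^{2} = 40386025$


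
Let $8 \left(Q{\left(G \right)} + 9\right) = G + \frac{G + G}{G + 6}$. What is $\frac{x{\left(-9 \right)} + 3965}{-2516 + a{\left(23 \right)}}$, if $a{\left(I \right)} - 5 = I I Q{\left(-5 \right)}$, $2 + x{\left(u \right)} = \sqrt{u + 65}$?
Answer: $- \frac{10568}{22037} - \frac{16 \sqrt{14}}{66111} \approx -0.48046$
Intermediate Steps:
$Q{\left(G \right)} = -9 + \frac{G}{8} + \frac{G}{4 \left(6 + G\right)}$ ($Q{\left(G \right)} = -9 + \frac{G + \frac{G + G}{G + 6}}{8} = -9 + \frac{G + \frac{2 G}{6 + G}}{8} = -9 + \left(\frac{G}{8} + \frac{G}{4 \left(6 + G\right)}\right) = -9 + \frac{G}{8} + \frac{G}{4 \left(6 + G\right)}$)
$x{\left(u \right)} = -2 + \sqrt{65 + u}$ ($x{\left(u \right)} = -2 + \sqrt{u + 65} = -2 + \sqrt{65 + u}$)
$a{\left(I \right)} = 5 - \frac{87 I^{2}}{8}$ ($a{\left(I \right)} = 5 + I I \frac{-432 + \left(-5\right)^{2} - -320}{8 \left(6 - 5\right)} = 5 + I^{2} \frac{-432 + 25 + 320}{8 \cdot 1} = 5 + I^{2} \cdot \frac{1}{8} \cdot 1 \left(-87\right) = 5 + I^{2} \left(- \frac{87}{8}\right) = 5 - \frac{87 I^{2}}{8}$)
$\frac{x{\left(-9 \right)} + 3965}{-2516 + a{\left(23 \right)}} = \frac{\left(-2 + \sqrt{65 - 9}\right) + 3965}{-2516 + \left(5 - \frac{87 \cdot 23^{2}}{8}\right)} = \frac{\left(-2 + \sqrt{56}\right) + 3965}{-2516 + \left(5 - \frac{46023}{8}\right)} = \frac{\left(-2 + 2 \sqrt{14}\right) + 3965}{-2516 + \left(5 - \frac{46023}{8}\right)} = \frac{3963 + 2 \sqrt{14}}{-2516 - \frac{45983}{8}} = \frac{3963 + 2 \sqrt{14}}{- \frac{66111}{8}} = \left(3963 + 2 \sqrt{14}\right) \left(- \frac{8}{66111}\right) = - \frac{10568}{22037} - \frac{16 \sqrt{14}}{66111}$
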